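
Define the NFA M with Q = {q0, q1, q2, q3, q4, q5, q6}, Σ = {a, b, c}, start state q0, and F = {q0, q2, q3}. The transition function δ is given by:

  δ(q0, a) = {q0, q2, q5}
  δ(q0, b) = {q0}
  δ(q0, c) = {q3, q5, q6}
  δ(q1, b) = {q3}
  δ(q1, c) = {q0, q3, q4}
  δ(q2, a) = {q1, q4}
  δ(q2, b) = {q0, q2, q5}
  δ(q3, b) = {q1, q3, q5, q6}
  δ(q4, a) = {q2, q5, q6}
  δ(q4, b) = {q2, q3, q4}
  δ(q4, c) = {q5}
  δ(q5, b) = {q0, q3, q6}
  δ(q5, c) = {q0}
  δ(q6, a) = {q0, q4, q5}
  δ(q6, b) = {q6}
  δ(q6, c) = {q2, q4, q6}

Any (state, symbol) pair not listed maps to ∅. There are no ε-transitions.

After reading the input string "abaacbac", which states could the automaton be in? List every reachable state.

{q0, q2, q3, q4, q5, q6}

Start in {q0}.
Read 'a': {q0} → {q0, q2, q5}.
Read 'b': {q0, q2, q5} → {q0, q2, q3, q5, q6}.
Read 'a': {q0, q2, q3, q5, q6} → {q0, q1, q2, q4, q5}.
Read 'a': {q0, q1, q2, q4, q5} → {q0, q1, q2, q4, q5, q6}.
Read 'c': {q0, q1, q2, q4, q5, q6} → {q0, q2, q3, q4, q5, q6}.
Read 'b': {q0, q2, q3, q4, q5, q6} → {q0, q1, q2, q3, q4, q5, q6}.
Read 'a': {q0, q1, q2, q3, q4, q5, q6} → {q0, q1, q2, q4, q5, q6}.
Read 'c': {q0, q1, q2, q4, q5, q6} → {q0, q2, q3, q4, q5, q6}.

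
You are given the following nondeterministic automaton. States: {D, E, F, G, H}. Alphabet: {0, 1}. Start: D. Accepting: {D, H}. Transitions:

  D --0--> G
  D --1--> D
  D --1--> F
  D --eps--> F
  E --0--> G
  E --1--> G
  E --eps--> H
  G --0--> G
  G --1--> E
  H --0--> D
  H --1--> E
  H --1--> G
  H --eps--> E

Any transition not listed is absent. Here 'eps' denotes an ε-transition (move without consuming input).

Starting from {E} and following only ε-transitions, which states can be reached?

{E, H}

Begin with {E}.
ε-move E → H; add H.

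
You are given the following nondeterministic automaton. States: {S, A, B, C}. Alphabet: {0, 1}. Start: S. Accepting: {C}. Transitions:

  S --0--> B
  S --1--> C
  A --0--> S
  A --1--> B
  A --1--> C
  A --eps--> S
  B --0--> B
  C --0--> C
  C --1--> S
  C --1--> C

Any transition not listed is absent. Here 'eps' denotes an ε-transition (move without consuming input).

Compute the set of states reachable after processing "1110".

{B, C}

Start in {S}.
Read '1': {S} → {C}.
Read '1': {C} → {S, C}.
Read '1': {S, C} → {S, C}.
Read '0': {S, C} → {B, C}.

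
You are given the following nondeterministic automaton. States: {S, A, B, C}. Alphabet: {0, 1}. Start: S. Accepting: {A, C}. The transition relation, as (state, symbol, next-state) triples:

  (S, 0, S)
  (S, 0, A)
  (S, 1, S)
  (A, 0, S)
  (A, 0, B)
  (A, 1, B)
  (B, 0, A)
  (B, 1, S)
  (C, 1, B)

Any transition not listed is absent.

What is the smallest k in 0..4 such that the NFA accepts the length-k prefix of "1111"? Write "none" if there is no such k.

Start in {S}.
Read '1': S→{S}; now {S}.
Read '1': S→{S}; now {S}.
Read '1': S→{S}; now {S}.
Read '1': S→{S}; now {S}.
No reachable set along the way intersects F.

none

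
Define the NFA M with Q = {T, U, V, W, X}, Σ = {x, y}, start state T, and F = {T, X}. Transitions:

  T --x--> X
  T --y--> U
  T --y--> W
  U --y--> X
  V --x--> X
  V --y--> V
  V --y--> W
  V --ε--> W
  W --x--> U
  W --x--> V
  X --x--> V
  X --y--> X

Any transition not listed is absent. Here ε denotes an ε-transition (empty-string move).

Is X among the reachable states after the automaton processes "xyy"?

Yes

Start in {T}.
Read 'x': {T} → {X}.
Read 'y': {X} → {X}.
Read 'y': {X} → {X}.
State X is in {X}.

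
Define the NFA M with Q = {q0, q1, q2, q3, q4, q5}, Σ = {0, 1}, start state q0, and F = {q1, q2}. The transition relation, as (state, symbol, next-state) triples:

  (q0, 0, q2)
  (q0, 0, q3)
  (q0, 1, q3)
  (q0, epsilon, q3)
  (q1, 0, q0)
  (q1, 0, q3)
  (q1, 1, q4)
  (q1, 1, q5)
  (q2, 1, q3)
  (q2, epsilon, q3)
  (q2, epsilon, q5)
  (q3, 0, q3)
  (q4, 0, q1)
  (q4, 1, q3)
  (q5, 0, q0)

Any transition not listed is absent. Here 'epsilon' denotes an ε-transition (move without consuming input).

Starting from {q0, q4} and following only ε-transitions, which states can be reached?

Begin with {q0, q4}.
ε-move q0 → q3; add q3.

{q0, q3, q4}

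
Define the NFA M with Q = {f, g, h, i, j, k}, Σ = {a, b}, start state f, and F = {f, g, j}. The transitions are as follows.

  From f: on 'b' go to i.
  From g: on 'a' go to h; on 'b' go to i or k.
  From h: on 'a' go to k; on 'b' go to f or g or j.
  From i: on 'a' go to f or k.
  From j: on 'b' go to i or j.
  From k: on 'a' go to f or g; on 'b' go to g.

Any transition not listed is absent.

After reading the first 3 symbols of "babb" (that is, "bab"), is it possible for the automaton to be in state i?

Start in {f}.
Read 'b': {f} → {i}.
Read 'a': {i} → {f, k}.
Read 'b': {f, k} → {g, i}.
State i is in {g, i}.

Yes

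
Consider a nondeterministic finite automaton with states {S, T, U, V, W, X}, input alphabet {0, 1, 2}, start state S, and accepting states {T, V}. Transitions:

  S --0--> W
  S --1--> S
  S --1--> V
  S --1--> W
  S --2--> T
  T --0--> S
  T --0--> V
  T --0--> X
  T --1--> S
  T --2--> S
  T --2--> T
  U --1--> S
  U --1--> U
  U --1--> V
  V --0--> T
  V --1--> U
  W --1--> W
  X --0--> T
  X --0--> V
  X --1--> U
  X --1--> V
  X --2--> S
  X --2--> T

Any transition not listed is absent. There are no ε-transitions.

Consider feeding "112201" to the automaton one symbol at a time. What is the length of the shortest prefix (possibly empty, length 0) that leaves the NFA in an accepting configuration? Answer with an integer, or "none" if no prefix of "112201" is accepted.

1

Start in {S}.
Read '1': {S} → {S, V, W}.
None of the earlier sets intersect F, but {S, V, W} does.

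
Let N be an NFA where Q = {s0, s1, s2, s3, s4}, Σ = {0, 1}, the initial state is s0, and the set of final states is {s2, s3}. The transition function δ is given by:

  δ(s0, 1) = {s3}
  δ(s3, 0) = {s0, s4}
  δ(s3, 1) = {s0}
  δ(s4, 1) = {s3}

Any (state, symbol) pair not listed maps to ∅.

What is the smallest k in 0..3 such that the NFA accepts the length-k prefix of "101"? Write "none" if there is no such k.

Start in {s0}.
Read '1': {s0} → {s3}.
None of the earlier sets intersect F, but {s3} does.

1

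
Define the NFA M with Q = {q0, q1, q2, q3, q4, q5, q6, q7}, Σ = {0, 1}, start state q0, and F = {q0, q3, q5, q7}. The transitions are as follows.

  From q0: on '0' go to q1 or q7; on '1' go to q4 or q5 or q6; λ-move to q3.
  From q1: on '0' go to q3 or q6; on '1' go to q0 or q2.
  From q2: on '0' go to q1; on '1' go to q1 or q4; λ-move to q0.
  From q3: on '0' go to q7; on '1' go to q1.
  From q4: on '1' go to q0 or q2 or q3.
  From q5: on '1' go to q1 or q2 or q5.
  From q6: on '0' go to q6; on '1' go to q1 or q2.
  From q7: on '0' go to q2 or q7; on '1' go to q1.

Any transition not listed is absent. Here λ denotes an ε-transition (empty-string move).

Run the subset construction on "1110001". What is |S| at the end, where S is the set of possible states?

Start: ε-closure({q0}) = {q0, q3}.
Read '1': q0→{q4, q5, q6}, q3→{q1}; now {q1, q4, q5, q6}.
Read '1': q1→{q0, q2}, q4→{q0, q2, q3}, q5→{q1, q2, q5}, q6→{q1, q2}; now {q0, q1, q2, q3, q5}.
Read '1': q0→{q4, q5, q6}, q1→{q0, q2}, q2→{q1, q4}, q3→{q1}, q5→{q1, q2, q5}; union {q0, q1, q2, q4, q5, q6}; ε-closure = {q0, q1, q2, q3, q4, q5, q6}.
Read '0': q0→{q1, q7}, q1→{q3, q6}, q2→{q1}, q3→{q7}, q4→∅, q5→∅, q6→{q6}; now {q1, q3, q6, q7}.
Read '0': q1→{q3, q6}, q3→{q7}, q6→{q6}, q7→{q2, q7}; union {q2, q3, q6, q7}; ε-closure = {q0, q2, q3, q6, q7}.
Read '0': q0→{q1, q7}, q2→{q1}, q3→{q7}, q6→{q6}, q7→{q2, q7}; union {q1, q2, q6, q7}; ε-closure = {q0, q1, q2, q3, q6, q7}.
Read '1': q0→{q4, q5, q6}, q1→{q0, q2}, q2→{q1, q4}, q3→{q1}, q6→{q1, q2}, q7→{q1}; union {q0, q1, q2, q4, q5, q6}; ε-closure = {q0, q1, q2, q3, q4, q5, q6}.
That set has 7 states.

7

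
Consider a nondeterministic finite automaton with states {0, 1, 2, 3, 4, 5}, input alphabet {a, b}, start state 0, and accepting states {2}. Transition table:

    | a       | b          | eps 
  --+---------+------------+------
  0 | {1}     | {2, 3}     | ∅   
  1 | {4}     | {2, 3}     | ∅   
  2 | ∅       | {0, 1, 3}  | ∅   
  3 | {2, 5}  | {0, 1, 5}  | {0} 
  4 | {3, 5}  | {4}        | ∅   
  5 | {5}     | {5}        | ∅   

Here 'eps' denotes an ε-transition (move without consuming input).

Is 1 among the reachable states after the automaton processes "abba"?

Start in {0}.
Read 'a': 0→{1}; now {1}.
Read 'b': 1→{2, 3}; union {2, 3}; ε-closure = {0, 2, 3}.
Read 'b': 0→{2, 3}, 2→{0, 1, 3}, 3→{0, 1, 5}; now {0, 1, 2, 3, 5}.
Read 'a': 0→{1}, 1→{4}, 2→∅, 3→{2, 5}, 5→{5}; now {1, 2, 4, 5}.
State 1 is in {1, 2, 4, 5}.

Yes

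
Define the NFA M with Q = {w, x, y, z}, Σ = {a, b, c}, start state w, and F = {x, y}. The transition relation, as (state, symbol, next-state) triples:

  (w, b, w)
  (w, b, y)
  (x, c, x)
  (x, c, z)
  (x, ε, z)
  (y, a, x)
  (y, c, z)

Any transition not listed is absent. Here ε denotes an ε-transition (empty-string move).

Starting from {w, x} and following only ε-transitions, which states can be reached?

Begin with {w, x}.
ε-move x → z; add z.

{w, x, z}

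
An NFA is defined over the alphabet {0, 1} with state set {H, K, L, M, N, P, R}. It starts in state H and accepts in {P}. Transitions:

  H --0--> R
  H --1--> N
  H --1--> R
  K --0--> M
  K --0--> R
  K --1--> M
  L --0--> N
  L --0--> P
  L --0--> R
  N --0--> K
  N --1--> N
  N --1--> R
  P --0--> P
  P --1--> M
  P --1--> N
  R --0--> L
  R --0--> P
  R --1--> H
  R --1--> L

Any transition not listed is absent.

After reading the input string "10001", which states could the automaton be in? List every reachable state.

{M, N}

Start in {H}.
Read '1': {H} → {N, R}.
Read '0': {N, R} → {K, L, P}.
Read '0': {K, L, P} → {M, N, P, R}.
Read '0': {M, N, P, R} → {K, L, P}.
Read '1': {K, L, P} → {M, N}.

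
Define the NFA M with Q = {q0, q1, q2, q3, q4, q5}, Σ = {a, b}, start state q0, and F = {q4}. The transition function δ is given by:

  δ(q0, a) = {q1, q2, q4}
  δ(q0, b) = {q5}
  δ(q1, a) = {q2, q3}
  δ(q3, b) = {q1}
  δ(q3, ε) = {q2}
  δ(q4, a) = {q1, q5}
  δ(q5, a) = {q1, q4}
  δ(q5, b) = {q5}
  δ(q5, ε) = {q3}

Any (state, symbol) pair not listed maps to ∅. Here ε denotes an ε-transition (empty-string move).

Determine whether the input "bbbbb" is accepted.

Start in {q0}.
Read 'b': q0→{q5}; union {q5}; ε-closure = {q2, q3, q5}.
Read 'b': q2→∅, q3→{q1}, q5→{q5}; union {q1, q5}; ε-closure = {q1, q2, q3, q5}.
Read 'b': q1→∅, q2→∅, q3→{q1}, q5→{q5}; union {q1, q5}; ε-closure = {q1, q2, q3, q5}.
Read 'b': q1→∅, q2→∅, q3→{q1}, q5→{q5}; union {q1, q5}; ε-closure = {q1, q2, q3, q5}.
Read 'b': q1→∅, q2→∅, q3→{q1}, q5→{q5}; union {q1, q5}; ε-closure = {q1, q2, q3, q5}.
The final set {q1, q2, q3, q5} contains no accepting state.

No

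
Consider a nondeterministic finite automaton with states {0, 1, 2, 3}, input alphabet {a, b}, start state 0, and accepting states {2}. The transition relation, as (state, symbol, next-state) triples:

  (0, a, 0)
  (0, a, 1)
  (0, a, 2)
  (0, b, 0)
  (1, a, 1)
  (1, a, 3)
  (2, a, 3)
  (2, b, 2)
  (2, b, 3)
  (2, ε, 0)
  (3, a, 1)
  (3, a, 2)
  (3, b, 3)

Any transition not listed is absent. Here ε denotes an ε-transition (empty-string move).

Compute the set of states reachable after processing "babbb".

Start in {0}.
Read 'b': {0} → {0}.
Read 'a': {0} → {0, 1, 2}.
Read 'b': {0, 1, 2} → {0, 2, 3}.
Read 'b': {0, 2, 3} → {0, 2, 3}.
Read 'b': {0, 2, 3} → {0, 2, 3}.

{0, 2, 3}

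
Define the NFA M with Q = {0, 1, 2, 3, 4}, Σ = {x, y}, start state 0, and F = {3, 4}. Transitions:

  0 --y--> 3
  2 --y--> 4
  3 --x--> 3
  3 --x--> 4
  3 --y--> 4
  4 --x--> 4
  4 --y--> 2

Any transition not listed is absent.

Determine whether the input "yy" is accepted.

Yes

Start in {0}.
Read 'y': {0} → {3}.
Read 'y': {3} → {4}.
The final set {4} contains the accepting state 4.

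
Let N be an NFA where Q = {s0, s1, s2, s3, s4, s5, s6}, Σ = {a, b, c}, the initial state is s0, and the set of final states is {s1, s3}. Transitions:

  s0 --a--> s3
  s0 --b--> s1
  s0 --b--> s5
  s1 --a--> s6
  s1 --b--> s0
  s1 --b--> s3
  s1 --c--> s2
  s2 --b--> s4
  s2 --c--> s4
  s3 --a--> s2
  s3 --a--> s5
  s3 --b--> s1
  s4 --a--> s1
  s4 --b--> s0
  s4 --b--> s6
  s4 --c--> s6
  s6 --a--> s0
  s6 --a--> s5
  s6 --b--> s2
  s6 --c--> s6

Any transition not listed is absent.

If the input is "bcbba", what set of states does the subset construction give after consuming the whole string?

{s0, s3, s5}

Start in {s0}.
Read 'b': {s0} → {s1, s5}.
Read 'c': {s1, s5} → {s2}.
Read 'b': {s2} → {s4}.
Read 'b': {s4} → {s0, s6}.
Read 'a': {s0, s6} → {s0, s3, s5}.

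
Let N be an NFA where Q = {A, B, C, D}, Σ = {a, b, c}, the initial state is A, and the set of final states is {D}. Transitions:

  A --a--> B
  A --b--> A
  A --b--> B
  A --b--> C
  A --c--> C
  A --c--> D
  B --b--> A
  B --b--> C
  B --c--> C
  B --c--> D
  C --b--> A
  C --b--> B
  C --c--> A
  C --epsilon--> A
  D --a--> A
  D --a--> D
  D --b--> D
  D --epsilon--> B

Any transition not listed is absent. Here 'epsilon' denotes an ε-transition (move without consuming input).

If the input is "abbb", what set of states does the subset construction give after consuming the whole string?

{A, B, C}

Start in {A}.
Read 'a': {A} → {B}.
Read 'b': {B} → {A, C}.
Read 'b': {A, C} → {A, B, C}.
Read 'b': {A, B, C} → {A, B, C}.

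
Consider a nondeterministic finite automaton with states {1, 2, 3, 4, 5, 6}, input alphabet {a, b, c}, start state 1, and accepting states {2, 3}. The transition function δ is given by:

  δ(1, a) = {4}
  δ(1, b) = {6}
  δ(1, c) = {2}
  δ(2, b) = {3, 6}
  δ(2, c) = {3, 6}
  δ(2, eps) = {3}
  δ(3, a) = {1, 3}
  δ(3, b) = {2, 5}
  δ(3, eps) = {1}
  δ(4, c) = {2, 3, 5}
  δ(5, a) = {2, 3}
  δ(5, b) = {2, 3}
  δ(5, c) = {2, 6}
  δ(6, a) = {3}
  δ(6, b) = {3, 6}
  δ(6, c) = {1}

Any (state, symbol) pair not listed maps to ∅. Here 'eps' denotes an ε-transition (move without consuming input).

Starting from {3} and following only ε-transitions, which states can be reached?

Begin with {3}.
ε-move 3 → 1; add 1.

{1, 3}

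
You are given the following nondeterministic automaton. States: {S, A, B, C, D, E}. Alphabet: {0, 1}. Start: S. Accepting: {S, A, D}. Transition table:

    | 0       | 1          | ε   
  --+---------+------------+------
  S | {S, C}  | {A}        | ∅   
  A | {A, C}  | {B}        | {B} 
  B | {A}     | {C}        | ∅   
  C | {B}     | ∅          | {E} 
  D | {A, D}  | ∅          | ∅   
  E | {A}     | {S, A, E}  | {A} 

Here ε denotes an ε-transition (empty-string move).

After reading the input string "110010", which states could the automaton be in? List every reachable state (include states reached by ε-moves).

{S, A, B, C, E}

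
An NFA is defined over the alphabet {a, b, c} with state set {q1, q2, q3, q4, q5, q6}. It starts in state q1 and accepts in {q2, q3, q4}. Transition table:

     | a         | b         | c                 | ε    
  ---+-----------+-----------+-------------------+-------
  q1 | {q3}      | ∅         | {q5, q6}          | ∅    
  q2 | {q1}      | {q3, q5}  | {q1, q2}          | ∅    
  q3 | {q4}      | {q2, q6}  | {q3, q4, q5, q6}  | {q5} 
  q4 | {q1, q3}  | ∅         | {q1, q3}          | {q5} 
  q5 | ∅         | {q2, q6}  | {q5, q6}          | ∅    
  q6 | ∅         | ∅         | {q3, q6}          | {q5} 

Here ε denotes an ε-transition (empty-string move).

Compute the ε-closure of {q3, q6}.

Begin with {q3, q6}.
ε-move q3 → q5; add q5.

{q3, q5, q6}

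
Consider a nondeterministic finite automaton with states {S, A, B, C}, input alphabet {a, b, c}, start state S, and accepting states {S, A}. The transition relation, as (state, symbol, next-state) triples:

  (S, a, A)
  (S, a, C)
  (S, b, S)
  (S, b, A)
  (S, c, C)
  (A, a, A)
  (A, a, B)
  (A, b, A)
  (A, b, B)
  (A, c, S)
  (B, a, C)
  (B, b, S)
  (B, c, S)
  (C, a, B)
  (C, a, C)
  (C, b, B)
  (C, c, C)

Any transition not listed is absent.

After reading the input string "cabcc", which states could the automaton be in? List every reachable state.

Start in {S}.
Read 'c': {S} → {C}.
Read 'a': {C} → {B, C}.
Read 'b': {B, C} → {S, B}.
Read 'c': {S, B} → {S, C}.
Read 'c': {S, C} → {C}.

{C}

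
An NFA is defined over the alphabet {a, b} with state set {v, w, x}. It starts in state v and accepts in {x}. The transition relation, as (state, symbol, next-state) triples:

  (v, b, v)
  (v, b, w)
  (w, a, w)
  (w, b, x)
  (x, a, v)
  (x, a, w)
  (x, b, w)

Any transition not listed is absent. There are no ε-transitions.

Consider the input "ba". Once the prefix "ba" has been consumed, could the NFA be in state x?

No

Start in {v}.
Read 'b': {v} → {v, w}.
Read 'a': {v, w} → {w}.
State x is not in {w}.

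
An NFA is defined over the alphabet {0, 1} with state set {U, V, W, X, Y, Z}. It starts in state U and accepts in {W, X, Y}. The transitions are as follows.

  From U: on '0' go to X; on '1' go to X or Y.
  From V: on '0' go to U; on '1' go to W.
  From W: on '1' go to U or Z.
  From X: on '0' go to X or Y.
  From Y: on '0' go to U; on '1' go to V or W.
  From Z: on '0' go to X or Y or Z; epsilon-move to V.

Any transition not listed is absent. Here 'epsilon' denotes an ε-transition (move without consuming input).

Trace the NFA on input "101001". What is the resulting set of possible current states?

{V, W, X, Y}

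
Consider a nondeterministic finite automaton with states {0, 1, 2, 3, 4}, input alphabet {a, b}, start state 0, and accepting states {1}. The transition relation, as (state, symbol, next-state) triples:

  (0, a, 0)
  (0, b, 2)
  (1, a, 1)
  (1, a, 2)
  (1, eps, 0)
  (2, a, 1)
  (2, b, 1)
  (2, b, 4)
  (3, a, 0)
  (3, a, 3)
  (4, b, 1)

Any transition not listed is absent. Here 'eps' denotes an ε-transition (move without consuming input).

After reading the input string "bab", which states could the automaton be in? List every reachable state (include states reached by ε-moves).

{2}

Start in {0}.
Read 'b': 0→{2}; now {2}.
Read 'a': 2→{1}; union {1}; ε-closure = {0, 1}.
Read 'b': 0→{2}, 1→∅; now {2}.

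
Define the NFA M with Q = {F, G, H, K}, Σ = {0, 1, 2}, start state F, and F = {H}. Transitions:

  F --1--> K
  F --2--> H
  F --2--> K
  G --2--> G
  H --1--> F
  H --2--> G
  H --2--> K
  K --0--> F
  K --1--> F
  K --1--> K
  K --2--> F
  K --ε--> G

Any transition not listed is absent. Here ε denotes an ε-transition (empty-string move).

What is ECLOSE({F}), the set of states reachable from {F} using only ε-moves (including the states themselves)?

{F}

Begin with {F}.
No ε-moves leave this set, so the closure equals the set itself.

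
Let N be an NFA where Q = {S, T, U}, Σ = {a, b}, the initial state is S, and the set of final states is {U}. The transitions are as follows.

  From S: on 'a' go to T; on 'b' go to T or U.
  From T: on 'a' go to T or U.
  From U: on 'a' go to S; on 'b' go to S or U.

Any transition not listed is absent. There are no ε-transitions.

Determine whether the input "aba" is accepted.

No

Start in {S}.
Read 'a': S→{T}; now {T}.
Read 'b': T→∅; now ∅.
The set is empty and remains empty for the remaining 1 symbol.
The final set ∅ contains no accepting state.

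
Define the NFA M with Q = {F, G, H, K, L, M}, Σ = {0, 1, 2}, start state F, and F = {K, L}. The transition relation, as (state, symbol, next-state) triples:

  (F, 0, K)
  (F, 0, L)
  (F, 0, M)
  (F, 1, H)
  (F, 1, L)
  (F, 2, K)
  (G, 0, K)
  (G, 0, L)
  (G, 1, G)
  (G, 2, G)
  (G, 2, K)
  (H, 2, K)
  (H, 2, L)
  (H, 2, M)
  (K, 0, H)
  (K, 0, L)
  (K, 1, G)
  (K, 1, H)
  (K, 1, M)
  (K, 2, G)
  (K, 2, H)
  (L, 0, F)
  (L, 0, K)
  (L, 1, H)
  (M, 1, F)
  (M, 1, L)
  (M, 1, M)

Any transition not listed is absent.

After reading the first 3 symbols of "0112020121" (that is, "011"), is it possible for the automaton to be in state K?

No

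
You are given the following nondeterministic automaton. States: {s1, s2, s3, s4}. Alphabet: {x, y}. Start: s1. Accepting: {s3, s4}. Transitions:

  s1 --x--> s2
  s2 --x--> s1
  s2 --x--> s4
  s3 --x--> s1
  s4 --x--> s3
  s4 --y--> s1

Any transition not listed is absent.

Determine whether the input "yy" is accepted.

No

Start in {s1}.
Read 'y': s1→∅; now ∅.
The set is empty and remains empty for the remaining 1 symbol.
The final set ∅ contains no accepting state.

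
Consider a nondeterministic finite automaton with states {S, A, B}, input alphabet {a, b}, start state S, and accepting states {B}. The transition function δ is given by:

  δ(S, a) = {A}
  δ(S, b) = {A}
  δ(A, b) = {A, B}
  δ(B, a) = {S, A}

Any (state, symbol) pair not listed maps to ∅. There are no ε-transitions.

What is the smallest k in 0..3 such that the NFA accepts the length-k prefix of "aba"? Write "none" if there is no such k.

Start in {S}.
Read 'a': S→{A}; now {A}.
Read 'b': A→{A, B}; now {A, B}.
None of the earlier sets intersect F, but {A, B} does.

2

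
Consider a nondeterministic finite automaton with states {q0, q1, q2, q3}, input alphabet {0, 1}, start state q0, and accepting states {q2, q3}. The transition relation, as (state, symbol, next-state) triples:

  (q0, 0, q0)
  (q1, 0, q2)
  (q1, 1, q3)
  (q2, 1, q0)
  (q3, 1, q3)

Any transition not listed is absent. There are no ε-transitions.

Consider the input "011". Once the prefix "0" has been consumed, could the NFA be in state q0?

Start in {q0}.
Read '0': q0→{q0}; now {q0}.
State q0 is in {q0}.

Yes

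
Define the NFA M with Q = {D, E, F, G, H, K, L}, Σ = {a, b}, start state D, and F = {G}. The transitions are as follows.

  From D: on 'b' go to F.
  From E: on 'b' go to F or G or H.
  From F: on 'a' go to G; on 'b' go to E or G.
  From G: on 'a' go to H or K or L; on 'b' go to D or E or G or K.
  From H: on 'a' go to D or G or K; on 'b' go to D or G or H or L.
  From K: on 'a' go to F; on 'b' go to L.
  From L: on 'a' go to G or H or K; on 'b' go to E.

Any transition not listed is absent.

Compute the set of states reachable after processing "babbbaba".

Start in {D}.
Read 'b': {D} → {F}.
Read 'a': {F} → {G}.
Read 'b': {G} → {D, E, G, K}.
Read 'b': {D, E, G, K} → {D, E, F, G, H, K, L}.
Read 'b': {D, E, F, G, H, K, L} → {D, E, F, G, H, K, L}.
Read 'a': {D, E, F, G, H, K, L} → {D, F, G, H, K, L}.
Read 'b': {D, F, G, H, K, L} → {D, E, F, G, H, K, L}.
Read 'a': {D, E, F, G, H, K, L} → {D, F, G, H, K, L}.

{D, F, G, H, K, L}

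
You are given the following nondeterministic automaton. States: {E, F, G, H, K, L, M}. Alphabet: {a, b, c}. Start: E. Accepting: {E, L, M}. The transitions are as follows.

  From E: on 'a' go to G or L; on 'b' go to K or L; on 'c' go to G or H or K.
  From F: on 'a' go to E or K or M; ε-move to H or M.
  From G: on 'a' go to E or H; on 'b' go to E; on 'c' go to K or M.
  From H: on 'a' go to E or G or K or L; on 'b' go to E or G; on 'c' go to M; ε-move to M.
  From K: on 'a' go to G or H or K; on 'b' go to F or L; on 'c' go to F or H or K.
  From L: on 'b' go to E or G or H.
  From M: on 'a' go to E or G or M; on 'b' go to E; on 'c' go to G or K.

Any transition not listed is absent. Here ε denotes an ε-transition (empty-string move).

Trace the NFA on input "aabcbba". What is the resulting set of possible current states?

Start in {E}.
Read 'a': {E} → {G, L}.
Read 'a': {G, L} → {E, H, M}.
Read 'b': {E, H, M} → {E, G, K, L}.
Read 'c': {E, G, K, L} → {F, G, H, K, M}.
Read 'b': {F, G, H, K, M} → {E, F, G, H, L, M}.
Read 'b': {E, F, G, H, L, M} → {E, G, H, K, L, M}.
Read 'a': {E, G, H, K, L, M} → {E, G, H, K, L, M}.

{E, G, H, K, L, M}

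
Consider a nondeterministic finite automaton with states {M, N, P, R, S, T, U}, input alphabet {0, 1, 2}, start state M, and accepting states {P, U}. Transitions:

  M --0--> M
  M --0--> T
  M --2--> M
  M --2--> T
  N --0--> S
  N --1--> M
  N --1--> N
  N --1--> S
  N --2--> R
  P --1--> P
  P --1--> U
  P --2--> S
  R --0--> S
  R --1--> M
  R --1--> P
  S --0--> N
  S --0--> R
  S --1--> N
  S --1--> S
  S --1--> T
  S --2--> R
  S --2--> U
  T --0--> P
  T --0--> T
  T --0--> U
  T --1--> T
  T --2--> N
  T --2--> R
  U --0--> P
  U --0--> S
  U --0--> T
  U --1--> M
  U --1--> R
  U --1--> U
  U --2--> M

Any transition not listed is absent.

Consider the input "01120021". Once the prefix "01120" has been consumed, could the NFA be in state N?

Start in {M}.
Read '0': M→{M, T}; now {M, T}.
Read '1': M→∅, T→{T}; now {T}.
Read '1': T→{T}; now {T}.
Read '2': T→{N, R}; now {N, R}.
Read '0': N→{S}, R→{S}; now {S}.
State N is not in {S}.

No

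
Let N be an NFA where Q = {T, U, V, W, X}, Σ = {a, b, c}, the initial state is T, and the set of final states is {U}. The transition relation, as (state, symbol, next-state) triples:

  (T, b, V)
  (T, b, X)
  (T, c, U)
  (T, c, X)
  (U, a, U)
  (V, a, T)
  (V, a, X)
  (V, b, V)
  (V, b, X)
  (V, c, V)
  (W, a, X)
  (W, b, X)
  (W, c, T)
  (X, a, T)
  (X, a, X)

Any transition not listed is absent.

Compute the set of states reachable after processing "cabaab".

{V, X}

Start in {T}.
Read 'c': T→{U, X}; now {U, X}.
Read 'a': U→{U}, X→{T, X}; now {T, U, X}.
Read 'b': T→{V, X}, U→∅, X→∅; now {V, X}.
Read 'a': V→{T, X}, X→{T, X}; now {T, X}.
Read 'a': T→∅, X→{T, X}; now {T, X}.
Read 'b': T→{V, X}, X→∅; now {V, X}.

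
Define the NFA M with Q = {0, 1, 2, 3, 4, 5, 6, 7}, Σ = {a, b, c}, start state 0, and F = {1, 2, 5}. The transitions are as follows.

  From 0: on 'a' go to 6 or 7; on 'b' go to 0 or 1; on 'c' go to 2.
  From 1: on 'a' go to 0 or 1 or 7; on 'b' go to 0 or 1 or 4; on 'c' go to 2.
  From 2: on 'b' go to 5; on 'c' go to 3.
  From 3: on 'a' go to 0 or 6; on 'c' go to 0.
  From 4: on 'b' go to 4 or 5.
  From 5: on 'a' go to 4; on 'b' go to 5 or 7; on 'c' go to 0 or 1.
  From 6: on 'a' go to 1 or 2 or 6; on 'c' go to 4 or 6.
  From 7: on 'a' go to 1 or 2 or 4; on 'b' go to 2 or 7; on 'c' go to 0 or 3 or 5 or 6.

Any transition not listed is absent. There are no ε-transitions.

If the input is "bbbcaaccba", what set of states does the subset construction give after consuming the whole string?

Start in {0}.
Read 'b': 0→{0, 1}; now {0, 1}.
Read 'b': 0→{0, 1}, 1→{0, 1, 4}; now {0, 1, 4}.
Read 'b': 0→{0, 1}, 1→{0, 1, 4}, 4→{4, 5}; now {0, 1, 4, 5}.
Read 'c': 0→{2}, 1→{2}, 4→∅, 5→{0, 1}; now {0, 1, 2}.
Read 'a': 0→{6, 7}, 1→{0, 1, 7}, 2→∅; now {0, 1, 6, 7}.
Read 'a': 0→{6, 7}, 1→{0, 1, 7}, 6→{1, 2, 6}, 7→{1, 2, 4}; now {0, 1, 2, 4, 6, 7}.
Read 'c': 0→{2}, 1→{2}, 2→{3}, 4→∅, 6→{4, 6}, 7→{0, 3, 5, 6}; now {0, 2, 3, 4, 5, 6}.
Read 'c': 0→{2}, 2→{3}, 3→{0}, 4→∅, 5→{0, 1}, 6→{4, 6}; now {0, 1, 2, 3, 4, 6}.
Read 'b': 0→{0, 1}, 1→{0, 1, 4}, 2→{5}, 3→∅, 4→{4, 5}, 6→∅; now {0, 1, 4, 5}.
Read 'a': 0→{6, 7}, 1→{0, 1, 7}, 4→∅, 5→{4}; now {0, 1, 4, 6, 7}.

{0, 1, 4, 6, 7}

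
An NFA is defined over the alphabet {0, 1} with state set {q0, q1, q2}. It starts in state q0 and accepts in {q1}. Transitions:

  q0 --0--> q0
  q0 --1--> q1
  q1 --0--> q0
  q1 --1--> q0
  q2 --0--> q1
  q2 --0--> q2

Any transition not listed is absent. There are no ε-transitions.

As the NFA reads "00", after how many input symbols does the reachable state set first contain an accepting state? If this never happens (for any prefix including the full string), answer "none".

none

Start in {q0}.
Read '0': {q0} → {q0}.
Read '0': {q0} → {q0}.
No reachable set along the way intersects F.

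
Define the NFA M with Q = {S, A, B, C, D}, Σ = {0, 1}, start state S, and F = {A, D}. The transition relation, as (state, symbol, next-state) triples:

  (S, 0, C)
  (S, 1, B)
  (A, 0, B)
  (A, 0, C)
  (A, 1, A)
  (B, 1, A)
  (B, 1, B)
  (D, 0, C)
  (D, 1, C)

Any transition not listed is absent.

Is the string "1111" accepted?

Start in {S}.
Read '1': {S} → {B}.
Read '1': {B} → {A, B}.
Read '1': {A, B} → {A, B}.
Read '1': {A, B} → {A, B}.
The final set {A, B} contains the accepting state A.

Yes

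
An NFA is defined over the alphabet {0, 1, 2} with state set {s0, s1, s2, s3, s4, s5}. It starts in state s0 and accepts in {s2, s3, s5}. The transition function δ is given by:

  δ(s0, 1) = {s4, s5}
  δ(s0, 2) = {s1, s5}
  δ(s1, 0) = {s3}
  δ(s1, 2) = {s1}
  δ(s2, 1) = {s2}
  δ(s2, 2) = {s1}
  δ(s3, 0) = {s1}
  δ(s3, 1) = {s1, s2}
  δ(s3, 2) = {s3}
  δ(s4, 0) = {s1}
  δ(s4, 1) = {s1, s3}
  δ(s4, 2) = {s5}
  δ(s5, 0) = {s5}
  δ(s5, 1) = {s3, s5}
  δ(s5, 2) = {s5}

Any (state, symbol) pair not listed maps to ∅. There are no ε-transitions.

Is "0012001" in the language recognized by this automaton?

No

Start in {s0}.
Read '0': {s0} → ∅.
The set is empty and remains empty for the remaining 6 symbols.
The final set ∅ contains no accepting state.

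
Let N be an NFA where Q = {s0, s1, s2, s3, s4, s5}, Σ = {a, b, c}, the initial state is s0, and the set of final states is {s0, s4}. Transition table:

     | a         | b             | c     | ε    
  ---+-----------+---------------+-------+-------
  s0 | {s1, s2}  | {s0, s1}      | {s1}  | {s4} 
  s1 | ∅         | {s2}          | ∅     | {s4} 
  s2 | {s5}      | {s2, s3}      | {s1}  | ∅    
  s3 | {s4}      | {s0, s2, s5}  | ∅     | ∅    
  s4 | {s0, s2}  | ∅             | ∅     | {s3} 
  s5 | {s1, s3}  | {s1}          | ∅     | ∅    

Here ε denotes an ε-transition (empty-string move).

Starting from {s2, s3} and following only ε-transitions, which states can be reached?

{s2, s3}

Begin with {s2, s3}.
No ε-moves leave this set, so the closure equals the set itself.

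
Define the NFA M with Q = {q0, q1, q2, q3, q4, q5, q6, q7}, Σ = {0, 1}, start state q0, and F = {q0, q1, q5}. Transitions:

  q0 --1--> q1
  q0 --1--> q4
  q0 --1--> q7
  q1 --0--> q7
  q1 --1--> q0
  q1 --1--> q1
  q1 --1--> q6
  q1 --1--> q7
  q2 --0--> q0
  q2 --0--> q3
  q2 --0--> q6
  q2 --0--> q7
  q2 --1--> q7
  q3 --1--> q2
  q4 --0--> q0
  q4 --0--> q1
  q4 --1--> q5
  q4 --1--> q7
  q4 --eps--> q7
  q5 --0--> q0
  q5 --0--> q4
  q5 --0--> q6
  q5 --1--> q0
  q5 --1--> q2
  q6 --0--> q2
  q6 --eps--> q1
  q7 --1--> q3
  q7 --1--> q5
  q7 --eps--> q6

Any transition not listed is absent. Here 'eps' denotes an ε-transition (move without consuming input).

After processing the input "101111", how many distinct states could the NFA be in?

8

Start in {q0}.
Read '1': {q0} → {q1, q4, q6, q7}.
Read '0': {q1, q4, q6, q7} → {q0, q1, q2, q6, q7}.
Read '1': {q0, q1, q2, q6, q7} → {q0, q1, q3, q4, q5, q6, q7}.
Read '1': {q0, q1, q3, q4, q5, q6, q7} → {q0, q1, q2, q3, q4, q5, q6, q7}.
Read '1': {q0, q1, q2, q3, q4, q5, q6, q7} → {q0, q1, q2, q3, q4, q5, q6, q7}.
Read '1': {q0, q1, q2, q3, q4, q5, q6, q7} → {q0, q1, q2, q3, q4, q5, q6, q7}.
That set has 8 states.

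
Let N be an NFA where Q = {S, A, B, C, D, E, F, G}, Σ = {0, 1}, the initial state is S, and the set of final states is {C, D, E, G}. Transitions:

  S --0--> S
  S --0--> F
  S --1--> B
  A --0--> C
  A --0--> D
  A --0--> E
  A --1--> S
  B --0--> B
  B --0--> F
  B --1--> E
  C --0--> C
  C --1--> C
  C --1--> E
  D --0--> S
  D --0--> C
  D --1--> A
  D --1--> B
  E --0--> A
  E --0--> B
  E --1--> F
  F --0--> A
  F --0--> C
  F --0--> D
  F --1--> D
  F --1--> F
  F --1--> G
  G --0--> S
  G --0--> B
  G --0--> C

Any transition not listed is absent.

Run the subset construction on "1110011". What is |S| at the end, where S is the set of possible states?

Start in {S}.
Read '1': S→{B}; now {B}.
Read '1': B→{E}; now {E}.
Read '1': E→{F}; now {F}.
Read '0': F→{A, C, D}; now {A, C, D}.
Read '0': A→{C, D, E}, C→{C}, D→{S, C}; now {S, C, D, E}.
Read '1': S→{B}, C→{C, E}, D→{A, B}, E→{F}; now {A, B, C, E, F}.
Read '1': A→{S}, B→{E}, C→{C, E}, E→{F}, F→{D, F, G}; now {S, C, D, E, F, G}.
That set has 6 states.

6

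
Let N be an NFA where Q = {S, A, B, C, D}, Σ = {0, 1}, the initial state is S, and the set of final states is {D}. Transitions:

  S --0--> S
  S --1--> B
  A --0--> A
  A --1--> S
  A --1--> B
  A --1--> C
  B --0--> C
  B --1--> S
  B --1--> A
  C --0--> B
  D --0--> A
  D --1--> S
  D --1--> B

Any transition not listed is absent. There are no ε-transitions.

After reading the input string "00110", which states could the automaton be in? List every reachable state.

{S, A}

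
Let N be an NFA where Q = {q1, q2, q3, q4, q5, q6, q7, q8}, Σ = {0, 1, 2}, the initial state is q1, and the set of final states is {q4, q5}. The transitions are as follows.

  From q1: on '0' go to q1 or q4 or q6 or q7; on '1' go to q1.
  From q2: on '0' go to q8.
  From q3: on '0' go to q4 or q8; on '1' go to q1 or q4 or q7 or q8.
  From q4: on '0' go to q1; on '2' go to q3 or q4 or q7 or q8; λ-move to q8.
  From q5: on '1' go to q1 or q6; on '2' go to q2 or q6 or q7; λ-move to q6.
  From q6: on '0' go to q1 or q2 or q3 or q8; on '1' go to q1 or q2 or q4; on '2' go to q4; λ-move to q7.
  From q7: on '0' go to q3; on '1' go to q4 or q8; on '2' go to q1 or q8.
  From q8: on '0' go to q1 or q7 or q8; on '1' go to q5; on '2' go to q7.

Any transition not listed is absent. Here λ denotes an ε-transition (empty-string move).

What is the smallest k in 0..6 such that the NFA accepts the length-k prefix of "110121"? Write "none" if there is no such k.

3

Start in {q1}.
Read '1': {q1} → {q1}.
Read '1': {q1} → {q1}.
Read '0': {q1} → {q1, q4, q6, q7, q8}.
None of the earlier sets intersect F, but {q1, q4, q6, q7, q8} does.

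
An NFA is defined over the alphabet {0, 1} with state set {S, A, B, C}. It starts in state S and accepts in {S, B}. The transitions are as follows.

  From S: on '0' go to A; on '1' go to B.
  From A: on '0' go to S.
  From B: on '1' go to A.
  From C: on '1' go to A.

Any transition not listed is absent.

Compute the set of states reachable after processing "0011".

{A}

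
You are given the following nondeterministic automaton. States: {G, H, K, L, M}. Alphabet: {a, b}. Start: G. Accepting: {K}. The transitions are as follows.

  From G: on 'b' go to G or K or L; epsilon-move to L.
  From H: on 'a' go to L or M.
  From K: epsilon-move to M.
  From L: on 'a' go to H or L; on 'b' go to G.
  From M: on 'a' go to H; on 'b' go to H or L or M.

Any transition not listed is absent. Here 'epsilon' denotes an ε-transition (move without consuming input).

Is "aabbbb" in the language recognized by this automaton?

Yes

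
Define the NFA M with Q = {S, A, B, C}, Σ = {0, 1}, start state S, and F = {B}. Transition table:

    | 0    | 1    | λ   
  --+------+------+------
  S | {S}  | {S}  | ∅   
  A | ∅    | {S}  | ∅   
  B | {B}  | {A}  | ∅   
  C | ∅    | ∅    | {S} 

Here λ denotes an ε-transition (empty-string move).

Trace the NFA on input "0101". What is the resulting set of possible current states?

{S}

Start in {S}.
Read '0': S→{S}; now {S}.
Read '1': S→{S}; now {S}.
Read '0': S→{S}; now {S}.
Read '1': S→{S}; now {S}.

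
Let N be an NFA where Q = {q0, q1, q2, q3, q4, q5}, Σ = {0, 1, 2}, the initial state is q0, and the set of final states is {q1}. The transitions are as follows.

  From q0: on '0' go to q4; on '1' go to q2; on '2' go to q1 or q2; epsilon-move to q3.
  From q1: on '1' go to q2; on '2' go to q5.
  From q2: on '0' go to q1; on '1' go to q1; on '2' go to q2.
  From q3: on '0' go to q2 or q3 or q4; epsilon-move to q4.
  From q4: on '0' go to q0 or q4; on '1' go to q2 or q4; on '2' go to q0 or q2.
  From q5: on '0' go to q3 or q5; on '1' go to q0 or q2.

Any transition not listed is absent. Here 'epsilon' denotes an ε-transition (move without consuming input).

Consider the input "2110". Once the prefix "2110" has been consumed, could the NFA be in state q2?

No

Start: ε-closure({q0}) = {q0, q3, q4}.
Read '2': {q0, q3, q4} → {q0, q1, q2, q3, q4}.
Read '1': {q0, q1, q2, q3, q4} → {q1, q2, q4}.
Read '1': {q1, q2, q4} → {q1, q2, q4}.
Read '0': {q1, q2, q4} → {q0, q1, q3, q4}.
State q2 is not in {q0, q1, q3, q4}.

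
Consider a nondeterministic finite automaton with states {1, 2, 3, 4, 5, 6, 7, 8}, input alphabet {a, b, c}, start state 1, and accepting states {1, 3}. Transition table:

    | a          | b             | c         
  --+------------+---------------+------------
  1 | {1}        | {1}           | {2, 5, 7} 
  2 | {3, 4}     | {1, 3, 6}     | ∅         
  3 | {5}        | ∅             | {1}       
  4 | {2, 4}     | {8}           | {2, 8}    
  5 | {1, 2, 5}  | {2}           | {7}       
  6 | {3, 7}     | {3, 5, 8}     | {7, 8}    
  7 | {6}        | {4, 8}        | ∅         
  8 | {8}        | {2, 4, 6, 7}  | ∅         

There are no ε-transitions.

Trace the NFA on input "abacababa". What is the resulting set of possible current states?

{1, 2, 3, 4, 5, 6, 7, 8}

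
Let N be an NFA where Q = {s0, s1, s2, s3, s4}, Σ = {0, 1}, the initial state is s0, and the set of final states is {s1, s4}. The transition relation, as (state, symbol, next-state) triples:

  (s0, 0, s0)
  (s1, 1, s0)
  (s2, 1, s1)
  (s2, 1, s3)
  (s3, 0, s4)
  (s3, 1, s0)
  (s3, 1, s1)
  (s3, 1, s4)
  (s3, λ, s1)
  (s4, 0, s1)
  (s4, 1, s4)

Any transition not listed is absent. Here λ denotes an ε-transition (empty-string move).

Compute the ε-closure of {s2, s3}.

{s1, s2, s3}

Begin with {s2, s3}.
ε-move s3 → s1; add s1.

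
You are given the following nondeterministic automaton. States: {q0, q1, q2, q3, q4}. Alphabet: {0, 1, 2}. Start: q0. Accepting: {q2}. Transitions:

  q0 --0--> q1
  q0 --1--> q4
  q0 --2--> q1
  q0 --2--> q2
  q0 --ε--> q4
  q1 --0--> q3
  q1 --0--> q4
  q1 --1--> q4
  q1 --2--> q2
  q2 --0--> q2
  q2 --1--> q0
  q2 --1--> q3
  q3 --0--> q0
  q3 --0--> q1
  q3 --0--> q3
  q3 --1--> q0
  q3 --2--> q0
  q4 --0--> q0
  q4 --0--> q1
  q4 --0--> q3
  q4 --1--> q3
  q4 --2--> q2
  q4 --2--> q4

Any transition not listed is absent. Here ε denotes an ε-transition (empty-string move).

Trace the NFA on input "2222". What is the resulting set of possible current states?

Start: ε-closure({q0}) = {q0, q4}.
Read '2': {q0, q4} → {q1, q2, q4}.
Read '2': {q1, q2, q4} → {q2, q4}.
Read '2': {q2, q4} → {q2, q4}.
Read '2': {q2, q4} → {q2, q4}.

{q2, q4}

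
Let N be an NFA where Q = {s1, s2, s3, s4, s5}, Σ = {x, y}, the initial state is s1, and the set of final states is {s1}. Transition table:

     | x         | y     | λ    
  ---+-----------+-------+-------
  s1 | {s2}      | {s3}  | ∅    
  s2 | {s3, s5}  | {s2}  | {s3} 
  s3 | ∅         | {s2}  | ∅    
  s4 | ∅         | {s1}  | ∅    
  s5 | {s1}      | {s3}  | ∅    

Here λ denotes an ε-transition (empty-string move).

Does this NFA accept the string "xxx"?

Yes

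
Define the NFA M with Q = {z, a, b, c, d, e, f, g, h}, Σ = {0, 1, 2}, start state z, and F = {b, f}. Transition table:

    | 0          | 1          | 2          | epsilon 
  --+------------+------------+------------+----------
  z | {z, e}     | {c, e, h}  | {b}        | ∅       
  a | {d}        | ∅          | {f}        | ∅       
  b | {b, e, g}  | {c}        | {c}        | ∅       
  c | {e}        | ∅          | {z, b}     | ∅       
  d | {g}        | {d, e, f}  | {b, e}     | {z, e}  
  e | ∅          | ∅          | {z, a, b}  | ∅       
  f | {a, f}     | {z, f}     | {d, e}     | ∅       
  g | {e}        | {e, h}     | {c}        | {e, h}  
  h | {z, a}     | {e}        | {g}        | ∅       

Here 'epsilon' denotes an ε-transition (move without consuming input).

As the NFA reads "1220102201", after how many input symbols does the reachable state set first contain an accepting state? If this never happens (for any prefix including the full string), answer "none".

2

Start in {z}.
Read '1': z→{c, e, h}; now {c, e, h}.
Read '2': c→{z, b}, e→{z, a, b}, h→{g}; union {z, a, b, g}; ε-closure = {z, a, b, e, g, h}.
None of the earlier sets intersect F, but {z, a, b, e, g, h} does.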